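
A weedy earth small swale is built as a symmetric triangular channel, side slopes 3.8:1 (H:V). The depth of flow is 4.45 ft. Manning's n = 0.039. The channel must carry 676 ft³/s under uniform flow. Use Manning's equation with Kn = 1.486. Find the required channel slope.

S = 0.02

For a triangular section with side slope z = 3.8: A = zy² = 3.8×4.45² = 75.25 ft²; P = 2y√(1+z²) = 2×4.45×3.929 = 34.97 ft.
Hydraulic radius R = A/P = 75.25/34.97 = 2.152 ft.
From Manning's equation, S = [nQ / (1.486 A R^(2/3))]² = [0.039 × 676 / (1.486 × 75.25 × 2.152^(2/3))]² = 0.02.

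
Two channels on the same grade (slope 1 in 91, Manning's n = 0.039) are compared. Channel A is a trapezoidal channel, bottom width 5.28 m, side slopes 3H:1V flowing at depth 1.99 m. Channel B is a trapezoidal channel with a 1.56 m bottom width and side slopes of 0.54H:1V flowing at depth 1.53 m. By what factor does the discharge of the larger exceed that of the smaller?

Channel A: With bottom width b = 5.28 m and side slope z = 3: A = (b + zy)y = (5.28 + 3×1.99)×1.99 = 22.39 m²; P = b + 2y√(1+z²) = 5.28 + 2×1.99×3.162 = 17.87 m. Hydraulic radius R = A/P = 22.39/17.87 = 1.253 m. Q_A = (1/0.039)·22.39·1.253^(2/3)·√0.01099 = 69.94 m³/s.
Channel B: With bottom width b = 1.56 m and side slope z = 0.54: A = (b + zy)y = (1.56 + 0.54×1.53)×1.53 = 3.651 m²; P = b + 2y√(1+z²) = 1.56 + 2×1.53×1.136 = 5.038 m. Hydraulic radius R = A/P = 3.651/5.038 = 0.7247 m. Q_B = (1/0.039)·3.651·0.7247^(2/3)·√0.01099 = 7.918 m³/s.
The larger discharge is 69.94 m³/s and the smaller is 7.918 m³/s; the ratio is 8.83.

8.83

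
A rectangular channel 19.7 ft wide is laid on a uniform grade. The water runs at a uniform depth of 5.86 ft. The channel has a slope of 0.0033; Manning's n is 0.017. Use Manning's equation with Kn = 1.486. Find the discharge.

Q = 1380 ft³/s

Flow area A = b·y = 19.7 × 5.86 = 115.4 ft². Wetted perimeter P = b + 2y = 19.7 + 2×5.86 = 31.42 ft.
Hydraulic radius R = A/P = 115.4/31.42 = 3.674 ft.
Manning's equation: Q = (1.486/n) A R^(2/3) S^(1/2) = (1.486/0.017) × 115.4 × 3.674^(2/3) × 0.0033^(1/2) = 1380 ft³/s.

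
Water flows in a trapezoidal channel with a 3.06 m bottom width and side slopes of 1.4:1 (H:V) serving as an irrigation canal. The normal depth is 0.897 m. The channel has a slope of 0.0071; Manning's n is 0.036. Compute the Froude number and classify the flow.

With bottom width b = 3.06 m and side slope z = 1.4: A = (b + zy)y = (3.06 + 1.4×0.897)×0.897 = 3.871 m²; P = b + 2y√(1+z²) = 3.06 + 2×0.897×1.72 = 6.147 m.
Hydraulic radius R = A/P = 3.871/6.147 = 0.6298 m.
V = (1/n) R^(2/3) √S = (1/0.036) × 0.6298^(2/3) × √0.0071 = 1.72 m/s. Hydraulic depth D_h = A/T = 3.871/5.572 = 0.6948 m.
Froude number Fr = V/√(g·D_h) = 1.72/√(9.81×0.6948) = 0.659, which is less than 1, so the flow is subcritical.

subcritical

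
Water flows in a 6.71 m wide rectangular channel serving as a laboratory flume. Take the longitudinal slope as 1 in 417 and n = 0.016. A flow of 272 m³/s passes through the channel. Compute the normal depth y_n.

Manning's equation rearranged: A R^(2/3) = nQ / (1·√S) = 0.016 × 272 / (√0.002398) = 88.87.
At y = 9.31 m: A R^(2/3) = 114 — over.
At y = 5.49 m: A R^(2/3) = 60.07 — short.
At y = 7.55 m: A R^(2/3) = 88.85 — close enough.

y_n = 7.55 m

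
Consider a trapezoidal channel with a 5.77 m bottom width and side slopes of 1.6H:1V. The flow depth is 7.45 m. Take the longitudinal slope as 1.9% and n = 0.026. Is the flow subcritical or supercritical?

With bottom width b = 5.77 m and side slope z = 1.6: A = (b + zy)y = (5.77 + 1.6×7.45)×7.45 = 131.8 m²; P = b + 2y√(1+z²) = 5.77 + 2×7.45×1.887 = 33.88 m.
Hydraulic radius R = A/P = 131.8/33.88 = 3.89 m.
V = (1/n) R^(2/3) √S = (1/0.026) × 3.89^(2/3) × √0.019 = 13.11 m/s. Hydraulic depth D_h = A/T = 131.8/29.61 = 4.451 m.
Froude number Fr = V/√(g·D_h) = 13.11/√(9.81×4.451) = 1.98, which is greater than 1, so the flow is supercritical.

supercritical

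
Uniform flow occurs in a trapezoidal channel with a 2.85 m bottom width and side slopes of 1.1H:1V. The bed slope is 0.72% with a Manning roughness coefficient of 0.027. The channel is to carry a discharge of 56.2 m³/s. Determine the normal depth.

y_n = 2.55 m

Manning's equation rearranged: A R^(2/3) = nQ / (1·√S) = 0.027 × 56.2 / (√0.0072) = 17.88.
At y = 2.87 m: A R^(2/3) = 22.74 — high.
At y = 2.25 m: A R^(2/3) = 13.95 — low.
At y = 2.55 m: A R^(2/3) = 17.89 — ≈ 17.88.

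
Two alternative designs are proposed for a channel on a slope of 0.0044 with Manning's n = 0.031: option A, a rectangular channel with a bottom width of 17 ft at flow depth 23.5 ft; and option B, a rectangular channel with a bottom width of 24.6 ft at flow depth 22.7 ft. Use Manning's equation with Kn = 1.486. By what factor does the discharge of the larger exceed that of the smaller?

Channel A: Flow area A = b·y = 17 × 23.5 = 399.5 ft². Wetted perimeter P = b + 2y = 17 + 2×23.5 = 64 ft. Hydraulic radius R = A/P = 399.5/64 = 6.242 ft. Q_A = (1.486/0.031)·399.5·6.242^(2/3)·√0.0044 = 4307 ft³/s.
Channel B: Flow area A = b·y = 24.6 × 22.7 = 558.4 ft². Wetted perimeter P = b + 2y = 24.6 + 2×22.7 = 70 ft. Hydraulic radius R = A/P = 558.4/70 = 7.977 ft. Q_B = (1.486/0.031)·558.4·7.977^(2/3)·√0.0044 = 7089 ft³/s.
The larger discharge is 7089 ft³/s and the smaller is 4307 ft³/s; the ratio is 1.65.

1.65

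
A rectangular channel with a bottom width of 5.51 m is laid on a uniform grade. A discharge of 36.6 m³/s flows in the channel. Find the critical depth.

y_c = 1.65 m

For a rectangular channel, critical depth y_c = (q²/g)^(1/3) where q = Q/b = 36.6/5.51 = 6.642 m²/s.
So y_c = (6.642²/9.81)^(1/3) = 1.65 m.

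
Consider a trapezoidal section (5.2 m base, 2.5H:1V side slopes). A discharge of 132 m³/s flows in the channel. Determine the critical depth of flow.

At critical depth, Q² T / (g A³) = 1, i.e. A³/T = Q²/g = 132²/9.81 = 1776.
At y = 3.2 m: A³/T = 3555 — too large.
At y = 1.95 m: A³/T = 507.2 — too small.
At y = 2.69 m: A³/T = 1770 — close enough.

y_c = 2.69 m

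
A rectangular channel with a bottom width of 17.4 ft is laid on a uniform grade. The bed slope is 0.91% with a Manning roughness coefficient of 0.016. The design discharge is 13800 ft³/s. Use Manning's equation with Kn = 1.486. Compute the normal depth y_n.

y_n = 25.7 ft

Manning's equation rearranged: A R^(2/3) = nQ / (1.486·√S) = 0.016 × 13800 / (1.486 × √0.0091) = 1558.
Try y = 19.5 ft: A R^(2/3) = 1122 — too small.
Try y = 30.7 ft: A R^(2/3) = 1913 — too large.
Try y = 25.7 ft: A R^(2/3) = 1557 — close enough.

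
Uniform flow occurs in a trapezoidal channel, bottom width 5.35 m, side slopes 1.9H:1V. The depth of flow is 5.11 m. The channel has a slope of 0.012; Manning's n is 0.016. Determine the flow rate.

With bottom width b = 5.35 m and side slope z = 1.9: A = (b + zy)y = (5.35 + 1.9×5.11)×5.11 = 76.95 m²; P = b + 2y√(1+z²) = 5.35 + 2×5.11×2.147 = 27.29 m.
Hydraulic radius R = A/P = 76.95/27.29 = 2.819 m.
Manning's equation: Q = (1/n) A R^(2/3) S^(1/2) = (1/0.016) × 76.95 × 2.819^(2/3) × 0.012^(1/2) = 1050 m³/s.

Q = 1050 m³/s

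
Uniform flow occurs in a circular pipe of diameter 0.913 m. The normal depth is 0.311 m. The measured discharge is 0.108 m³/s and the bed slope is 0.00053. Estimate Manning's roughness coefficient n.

For a circular section of diameter D = 0.913 m at depth y = 0.311 m, the central angle is θ = 2 arccos(1 − 2y/D) = 2.493 rad. Then A = (D²/8)(θ − sin θ) = 0.1968 m² and P = Dθ/2 = 1.138 m.
Hydraulic radius R = A/P = 0.1968/1.138 = 0.1729 m.
Rearranging Manning's equation: n = (1/Q) A R^(2/3) S^(1/2) = (1/0.108) × 0.1968 × 0.1729^(2/3) × √0.00053 = 0.013.

n = 0.013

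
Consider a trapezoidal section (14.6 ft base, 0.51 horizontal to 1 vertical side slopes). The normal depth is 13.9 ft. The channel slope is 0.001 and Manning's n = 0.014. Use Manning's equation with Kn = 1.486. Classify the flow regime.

subcritical

With bottom width b = 14.6 ft and side slope z = 0.51: A = (b + zy)y = (14.6 + 0.51×13.9)×13.9 = 301.5 ft²; P = b + 2y√(1+z²) = 14.6 + 2×13.9×1.123 = 45.81 ft.
Hydraulic radius R = A/P = 301.5/45.81 = 6.582 ft.
V = (1.486/n) R^(2/3) √S = (1.486/0.014) × 6.582^(2/3) × √0.001 = 11.79 ft/s. Hydraulic depth D_h = A/T = 301.5/28.78 = 10.48 ft.
Froude number Fr = V/√(g·D_h) = 11.79/√(32.2×10.48) = 0.642, which is less than 1, so the flow is subcritical.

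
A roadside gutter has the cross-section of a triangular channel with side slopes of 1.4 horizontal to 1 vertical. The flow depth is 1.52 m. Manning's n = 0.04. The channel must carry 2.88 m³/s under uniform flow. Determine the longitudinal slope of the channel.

S = 0.00241

For a triangular section with side slope z = 1.4: A = zy² = 1.4×1.52² = 3.235 m²; P = 2y√(1+z²) = 2×1.52×1.72 = 5.23 m.
Hydraulic radius R = A/P = 3.235/5.23 = 0.6184 m.
From Manning's equation, S = [nQ / (1 A R^(2/3))]² = [0.04 × 2.88 / (1 × 3.235 × 0.6184^(2/3))]² = 0.00241.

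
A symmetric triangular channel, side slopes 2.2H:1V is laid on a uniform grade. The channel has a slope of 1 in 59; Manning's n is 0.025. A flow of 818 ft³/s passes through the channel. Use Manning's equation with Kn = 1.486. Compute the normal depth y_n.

y_n = 5.2 ft

Manning's equation rearranged: A R^(2/3) = nQ / (1.486·√S) = 0.025 × 818 / (1.486 × √0.01695) = 105.7.
At y = 4.22 ft: A R^(2/3) = 60.54 — low.
At y = 5.2 ft: A R^(2/3) = 105.7 — close enough.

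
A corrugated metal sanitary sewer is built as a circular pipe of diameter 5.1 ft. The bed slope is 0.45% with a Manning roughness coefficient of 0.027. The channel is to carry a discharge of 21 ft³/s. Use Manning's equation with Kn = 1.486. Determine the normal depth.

y_n = 1.69 ft

Manning's equation rearranged: A R^(2/3) = nQ / (1.486·√S) = 0.027 × 21 / (1.486 × √0.0045) = 5.688.
Try y = 1.34 ft: A R^(2/3) = 3.63 — short.
Try y = 2.09 ft: A R^(2/3) = 8.46 — over.
Try y = 1.69 ft: A R^(2/3) = 5.694 — ≈ 5.688.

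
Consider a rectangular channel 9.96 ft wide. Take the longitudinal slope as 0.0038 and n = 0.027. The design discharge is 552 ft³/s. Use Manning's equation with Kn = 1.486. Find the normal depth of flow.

y_n = 7.79 ft

Manning's equation rearranged: A R^(2/3) = nQ / (1.486·√S) = 0.027 × 552 / (1.486 × √0.0038) = 162.7.
Trying y = 6.23 ft: A R^(2/3) = 122.3 — too small.
Trying y = 9.6 ft: A R^(2/3) = 211 — too large.
Trying y = 7.79 ft: A R^(2/3) = 162.7 — matches.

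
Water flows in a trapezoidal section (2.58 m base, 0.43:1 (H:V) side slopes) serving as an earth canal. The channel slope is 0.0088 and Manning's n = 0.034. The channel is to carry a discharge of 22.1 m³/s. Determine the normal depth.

Manning's equation rearranged: A R^(2/3) = nQ / (1·√S) = 0.034 × 22.1 / (√0.0088) = 8.01.
At y = 1.54 m: A R^(2/3) = 4.451 — low.
At y = 2.55 m: A R^(2/3) = 10.31 — high.
At y = 2.2 m: A R^(2/3) = 8.027 — close enough.

y_n = 2.2 m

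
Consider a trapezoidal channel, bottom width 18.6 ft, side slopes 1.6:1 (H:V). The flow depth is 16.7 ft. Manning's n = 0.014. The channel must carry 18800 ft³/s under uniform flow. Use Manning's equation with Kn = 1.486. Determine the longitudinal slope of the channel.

With bottom width b = 18.6 ft and side slope z = 1.6: A = (b + zy)y = (18.6 + 1.6×16.7)×16.7 = 756.8 ft²; P = b + 2y√(1+z²) = 18.6 + 2×16.7×1.887 = 81.62 ft.
Hydraulic radius R = A/P = 756.8/81.62 = 9.273 ft.
From Manning's equation, S = [nQ / (1.486 A R^(2/3))]² = [0.014 × 18800 / (1.486 × 756.8 × 9.273^(2/3))]² = 0.00281.

S = 0.00281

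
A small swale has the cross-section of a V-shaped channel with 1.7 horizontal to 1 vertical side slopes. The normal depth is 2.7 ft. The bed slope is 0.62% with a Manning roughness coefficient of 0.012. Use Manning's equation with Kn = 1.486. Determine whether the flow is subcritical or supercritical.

supercritical

For a triangular section with side slope z = 1.7: A = zy² = 1.7×2.7² = 12.39 ft²; P = 2y√(1+z²) = 2×2.7×1.972 = 10.65 ft.
Hydraulic radius R = A/P = 12.39/10.65 = 1.164 ft.
V = (1.486/n) R^(2/3) √S = (1.486/0.012) × 1.164^(2/3) × √0.0062 = 10.79 ft/s. Hydraulic depth D_h = A/T = 12.39/9.18 = 1.35 ft.
Froude number Fr = V/√(g·D_h) = 10.79/√(32.2×1.35) = 1.64, which is greater than 1, so the flow is supercritical.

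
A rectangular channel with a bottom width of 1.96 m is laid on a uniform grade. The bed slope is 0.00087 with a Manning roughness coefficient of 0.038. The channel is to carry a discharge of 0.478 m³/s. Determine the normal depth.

y_n = 0.605 m

Manning's equation rearranged: A R^(2/3) = nQ / (1·√S) = 0.038 × 0.478 / (√0.00087) = 0.6158.
Trying y = 0.674 m: A R^(2/3) = 0.7164 — high.
Trying y = 0.605 m: A R^(2/3) = 0.6156 — ≈ 0.6158.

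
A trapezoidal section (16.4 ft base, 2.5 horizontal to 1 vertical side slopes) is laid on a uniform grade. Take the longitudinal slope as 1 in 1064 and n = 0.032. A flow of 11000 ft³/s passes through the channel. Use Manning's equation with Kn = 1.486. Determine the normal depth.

Manning's equation rearranged: A R^(2/3) = nQ / (1.486·√S) = 0.032 × 11000 / (1.486 × √0.0009398) = 7727.
At y = 25.9 ft: A R^(2/3) = 11910 — high.
At y = 19.3 ft: A R^(2/3) = 5933 — low.
At y = 21.6 ft: A R^(2/3) = 7728 — close enough.

y_n = 21.6 ft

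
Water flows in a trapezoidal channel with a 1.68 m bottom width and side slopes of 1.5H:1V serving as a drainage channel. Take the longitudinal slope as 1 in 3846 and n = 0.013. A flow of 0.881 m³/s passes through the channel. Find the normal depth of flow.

Manning's equation rearranged: A R^(2/3) = nQ / (1·√S) = 0.013 × 0.881 / (√0.00026) = 0.7103.
Try y = 0.627 m: A R^(2/3) = 0.917 — too large.
Try y = 0.387 m: A R^(2/3) = 0.3784 — too small.
Try y = 0.547 m: A R^(2/3) = 0.7106 — close enough.

y_n = 0.547 m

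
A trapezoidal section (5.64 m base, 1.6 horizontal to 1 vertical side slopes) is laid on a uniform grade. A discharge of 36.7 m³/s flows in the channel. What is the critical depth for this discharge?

y_c = 1.41 m

At critical depth, Q² T / (g A³) = 1, i.e. A³/T = Q²/g = 36.7²/9.81 = 137.3.
Trying y = 1.75 m: A³/T = 286.7 — too large.
Trying y = 1.12 m: A³/T = 62.52 — too small.
Trying y = 1.41 m: A³/T = 135.9 — close enough.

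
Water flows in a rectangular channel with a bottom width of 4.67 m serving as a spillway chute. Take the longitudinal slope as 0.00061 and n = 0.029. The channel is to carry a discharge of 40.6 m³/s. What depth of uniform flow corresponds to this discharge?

Manning's equation rearranged: A R^(2/3) = nQ / (1·√S) = 0.029 × 40.6 / (√0.00061) = 47.67.
Try y = 4.81 m: A R^(2/3) = 30.37 — too small.
Try y = 8.61 m: A R^(2/3) = 60.31 — too large.
Try y = 7.02 m: A R^(2/3) = 47.65 — ≈ 47.67.

y_n = 7.02 m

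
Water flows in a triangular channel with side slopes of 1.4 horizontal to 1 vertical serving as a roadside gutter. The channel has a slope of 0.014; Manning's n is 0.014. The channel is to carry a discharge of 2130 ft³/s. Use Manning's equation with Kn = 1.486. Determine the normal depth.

Manning's equation rearranged: A R^(2/3) = nQ / (1.486·√S) = 0.014 × 2130 / (1.486 × √0.014) = 169.6.
Trying y = 6.38 ft: A R^(2/3) = 107.6 — short.
Trying y = 9.13 ft: A R^(2/3) = 279.9 — over.
Trying y = 7.57 ft: A R^(2/3) = 169.8 — matches.

y_n = 7.57 ft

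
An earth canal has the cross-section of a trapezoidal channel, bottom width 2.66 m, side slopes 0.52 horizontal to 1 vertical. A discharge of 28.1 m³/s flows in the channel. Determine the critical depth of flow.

At critical depth, Q² T / (g A³) = 1, i.e. A³/T = Q²/g = 28.1²/9.81 = 80.49.
At y = 2.24 m: A³/T = 126 — too large.
At y = 1.96 m: A³/T = 79.81 — ≈ 80.49.

y_c = 1.96 m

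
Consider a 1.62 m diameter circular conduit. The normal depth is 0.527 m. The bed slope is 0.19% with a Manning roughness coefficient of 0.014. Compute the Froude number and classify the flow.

subcritical

For a circular section of diameter D = 1.62 m at depth y = 0.527 m, the central angle is θ = 2 arccos(1 − 2y/D) = 2.428 rad. Then A = (D²/8)(θ − sin θ) = 0.5816 m² and P = Dθ/2 = 1.966 m.
Hydraulic radius R = A/P = 0.5816/1.966 = 0.2958 m.
V = (1/n) R^(2/3) √S = (1/0.014) × 0.2958^(2/3) × √0.0019 = 1.382 m/s. Hydraulic depth D_h = A/T = 0.5816/1.518 = 0.3832 m.
Froude number Fr = V/√(g·D_h) = 1.382/√(9.81×0.3832) = 0.713, which is less than 1, so the flow is subcritical.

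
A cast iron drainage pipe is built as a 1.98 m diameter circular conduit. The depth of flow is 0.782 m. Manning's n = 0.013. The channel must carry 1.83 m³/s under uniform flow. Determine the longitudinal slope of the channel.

S = 0.00141

For a circular section of diameter D = 1.98 m at depth y = 0.782 m, the central angle is θ = 2 arccos(1 − 2y/D) = 2.718 rad. Then A = (D²/8)(θ − sin θ) = 1.131 m² and P = Dθ/2 = 2.691 m.
Hydraulic radius R = A/P = 1.131/2.691 = 0.4202 m.
From Manning's equation, S = [nQ / (1 A R^(2/3))]² = [0.013 × 1.83 / (1 × 1.131 × 0.4202^(2/3))]² = 0.00141.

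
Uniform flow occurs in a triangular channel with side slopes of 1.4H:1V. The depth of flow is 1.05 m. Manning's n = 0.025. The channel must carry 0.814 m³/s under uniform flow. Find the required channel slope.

For a triangular section with side slope z = 1.4: A = zy² = 1.4×1.05² = 1.544 m²; P = 2y√(1+z²) = 2×1.05×1.72 = 3.613 m.
Hydraulic radius R = A/P = 1.544/3.613 = 0.4272 m.
From Manning's equation, S = [nQ / (1 A R^(2/3))]² = [0.025 × 0.814 / (1 × 1.544 × 0.4272^(2/3))]² = 0.00054.

S = 0.00054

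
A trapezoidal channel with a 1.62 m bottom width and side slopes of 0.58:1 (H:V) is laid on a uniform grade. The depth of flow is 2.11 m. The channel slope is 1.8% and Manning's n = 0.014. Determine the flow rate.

Q = 54.5 m³/s

With bottom width b = 1.62 m and side slope z = 0.58: A = (b + zy)y = (1.62 + 0.58×2.11)×2.11 = 6 m²; P = b + 2y√(1+z²) = 1.62 + 2×2.11×1.156 = 6.498 m.
Hydraulic radius R = A/P = 6/6.498 = 0.9234 m.
Manning's equation: Q = (1/n) A R^(2/3) S^(1/2) = (1/0.014) × 6 × 0.9234^(2/3) × 0.018^(1/2) = 54.5 m³/s.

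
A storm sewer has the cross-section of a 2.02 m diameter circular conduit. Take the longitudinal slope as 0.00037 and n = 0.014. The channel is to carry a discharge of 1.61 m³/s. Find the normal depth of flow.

Manning's equation rearranged: A R^(2/3) = nQ / (1·√S) = 0.014 × 1.61 / (√0.00037) = 1.172.
Trying y = 0.857 m: A R^(2/3) = 0.7621 — short.
Trying y = 1.31 m: A R^(2/3) = 1.532 — over.
Trying y = 1.1 m: A R^(2/3) = 1.171 — matches.

y_n = 1.1 m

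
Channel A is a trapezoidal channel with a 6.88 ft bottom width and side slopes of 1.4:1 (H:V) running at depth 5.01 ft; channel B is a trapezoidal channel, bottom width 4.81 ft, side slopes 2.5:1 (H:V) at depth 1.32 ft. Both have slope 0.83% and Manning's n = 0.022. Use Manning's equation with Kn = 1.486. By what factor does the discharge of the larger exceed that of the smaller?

Channel A: With bottom width b = 6.88 ft and side slope z = 1.4: A = (b + zy)y = (6.88 + 1.4×5.01)×5.01 = 69.61 ft²; P = b + 2y√(1+z²) = 6.88 + 2×5.01×1.72 = 24.12 ft. Hydraulic radius R = A/P = 69.61/24.12 = 2.886 ft. Q_A = (1.486/0.022)·69.61·2.886^(2/3)·√0.0083 = 868.3 ft³/s.
Channel B: With bottom width b = 4.81 ft and side slope z = 2.5: A = (b + zy)y = (4.81 + 2.5×1.32)×1.32 = 10.71 ft²; P = b + 2y√(1+z²) = 4.81 + 2×1.32×2.693 = 11.92 ft. Hydraulic radius R = A/P = 10.71/11.92 = 0.8982 ft. Q_B = (1.486/0.022)·10.71·0.8982^(2/3)·√0.0083 = 61.33 ft³/s.
The larger discharge is 868.3 ft³/s and the smaller is 61.33 ft³/s; the ratio is 14.2.

14.2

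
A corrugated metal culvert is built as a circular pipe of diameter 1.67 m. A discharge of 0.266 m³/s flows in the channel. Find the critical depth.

y_c = 0.249 m

At critical depth, Q² T / (g A³) = 1, i.e. A³/T = Q²/g = 0.266²/9.81 = 0.007213.
Trying y = 0.283 m: A³/T = 0.01185 — over.
Trying y = 0.184 m: A³/T = 0.00217 — short.
Trying y = 0.249 m: A³/T = 0.007162 — matches.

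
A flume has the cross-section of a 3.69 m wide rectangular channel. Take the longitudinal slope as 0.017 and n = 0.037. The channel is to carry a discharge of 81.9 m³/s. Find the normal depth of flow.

Manning's equation rearranged: A R^(2/3) = nQ / (1·√S) = 0.037 × 81.9 / (√0.017) = 23.24.
Try y = 4.58 m: A R^(2/3) = 20.29 — short.
Try y = 6.29 m: A R^(2/3) = 29.41 — over.
Try y = 5.14 m: A R^(2/3) = 23.26 — ≈ 23.24.

y_n = 5.14 m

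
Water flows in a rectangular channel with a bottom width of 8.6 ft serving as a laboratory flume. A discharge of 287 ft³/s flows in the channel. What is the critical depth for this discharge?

For a rectangular channel, critical depth y_c = (q²/g)^(1/3) where q = Q/b = 287/8.6 = 33.37 ft²/s.
So y_c = (33.37²/32.2)^(1/3) = 3.26 ft.

y_c = 3.26 ft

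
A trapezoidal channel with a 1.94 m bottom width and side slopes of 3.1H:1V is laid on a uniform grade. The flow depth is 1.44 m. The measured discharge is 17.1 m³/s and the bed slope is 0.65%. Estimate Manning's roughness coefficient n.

n = 0.0379

With bottom width b = 1.94 m and side slope z = 3.1: A = (b + zy)y = (1.94 + 3.1×1.44)×1.44 = 9.222 m²; P = b + 2y√(1+z²) = 1.94 + 2×1.44×3.257 = 11.32 m.
Hydraulic radius R = A/P = 9.222/11.32 = 0.8146 m.
Rearranging Manning's equation: n = (1/Q) A R^(2/3) S^(1/2) = (1/17.1) × 9.222 × 0.8146^(2/3) × √0.0065 = 0.0379.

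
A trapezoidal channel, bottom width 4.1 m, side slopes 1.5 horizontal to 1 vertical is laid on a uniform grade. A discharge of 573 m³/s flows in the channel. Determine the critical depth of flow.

y_c = 6.62 m

At critical depth, Q² T / (g A³) = 1, i.e. A³/T = Q²/g = 573²/9.81 = 33470.
Try y = 8.13 m: A³/T = 81610 — over.
Try y = 4.52 m: A³/T = 6735 — short.
Try y = 6.62 m: A³/T = 33440 — matches.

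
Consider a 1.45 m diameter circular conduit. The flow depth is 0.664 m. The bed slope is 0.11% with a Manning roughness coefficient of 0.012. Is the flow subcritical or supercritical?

For a circular section of diameter D = 1.45 m at depth y = 0.664 m, the central angle is θ = 2 arccos(1 − 2y/D) = 2.973 rad. Then A = (D²/8)(θ − sin θ) = 0.7373 m² and P = Dθ/2 = 2.156 m.
Hydraulic radius R = A/P = 0.7373/2.156 = 0.3421 m.
V = (1/n) R^(2/3) √S = (1/0.012) × 0.3421^(2/3) × √0.0011 = 1.352 m/s. Hydraulic depth D_h = A/T = 0.7373/1.445 = 0.5103 m.
Froude number Fr = V/√(g·D_h) = 1.352/√(9.81×0.5103) = 0.604, which is less than 1, so the flow is subcritical.

subcritical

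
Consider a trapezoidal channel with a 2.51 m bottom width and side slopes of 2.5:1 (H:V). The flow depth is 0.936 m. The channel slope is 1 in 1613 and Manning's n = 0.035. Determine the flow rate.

With bottom width b = 2.51 m and side slope z = 2.5: A = (b + zy)y = (2.51 + 2.5×0.936)×0.936 = 4.54 m²; P = b + 2y√(1+z²) = 2.51 + 2×0.936×2.693 = 7.551 m.
Hydraulic radius R = A/P = 4.54/7.551 = 0.6012 m.
Manning's equation: Q = (1/n) A R^(2/3) S^(1/2) = (1/0.035) × 4.54 × 0.6012^(2/3) × 0.00062^(1/2) = 2.3 m³/s.

Q = 2.3 m³/s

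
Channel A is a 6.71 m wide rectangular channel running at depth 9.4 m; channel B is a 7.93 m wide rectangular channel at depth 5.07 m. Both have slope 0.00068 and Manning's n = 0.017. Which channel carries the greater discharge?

channel A

Channel A: Flow area A = b·y = 6.71 × 9.4 = 63.07 m². Wetted perimeter P = b + 2y = 6.71 + 2×9.4 = 25.51 m. Hydraulic radius R = A/P = 63.07/25.51 = 2.473 m. Q_A = (1/0.017)·63.07·2.473^(2/3)·√0.00068 = 176.9 m³/s.
Channel B: Flow area A = b·y = 7.93 × 5.07 = 40.21 m². Wetted perimeter P = b + 2y = 7.93 + 2×5.07 = 18.07 m. Hydraulic radius R = A/P = 40.21/18.07 = 2.225 m. Q_B = (1/0.017)·40.21·2.225^(2/3)·√0.00068 = 105.1 m³/s.
Q_A = 176.9 m³/s vs Q_B = 105.1 m³/s, so channel A carries more.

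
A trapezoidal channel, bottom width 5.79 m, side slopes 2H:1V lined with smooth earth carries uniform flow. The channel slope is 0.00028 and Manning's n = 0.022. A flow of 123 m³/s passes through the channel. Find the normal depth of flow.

y_n = 5.07 m

Manning's equation rearranged: A R^(2/3) = nQ / (1·√S) = 0.022 × 123 / (√0.00028) = 161.7.
Try y = 6.23 m: A R^(2/3) = 256 — too large.
Try y = 4.32 m: A R^(2/3) = 114.3 — too small.
Try y = 5.07 m: A R^(2/3) = 161.9 — ≈ 161.7.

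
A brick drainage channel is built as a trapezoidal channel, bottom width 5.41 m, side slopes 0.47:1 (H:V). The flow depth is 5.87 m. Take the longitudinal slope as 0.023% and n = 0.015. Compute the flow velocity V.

V = 1.92 m/s

With bottom width b = 5.41 m and side slope z = 0.47: A = (b + zy)y = (5.41 + 0.47×5.87)×5.87 = 47.95 m²; P = b + 2y√(1+z²) = 5.41 + 2×5.87×1.105 = 18.38 m.
Hydraulic radius R = A/P = 47.95/18.38 = 2.609 m.
From Manning's equation, V = (1/n) R^(2/3) S^(1/2) = (1/0.015) × 2.609^(2/3) × 0.00023^(1/2) = 1.92 m/s.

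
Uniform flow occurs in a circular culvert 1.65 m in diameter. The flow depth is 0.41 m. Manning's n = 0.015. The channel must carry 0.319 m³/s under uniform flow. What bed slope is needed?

For a circular section of diameter D = 1.65 m at depth y = 0.41 m, the central angle is θ = 2 arccos(1 − 2y/D) = 2.087 rad. Then A = (D²/8)(θ − sin θ) = 0.4145 m² and P = Dθ/2 = 1.722 m.
Hydraulic radius R = A/P = 0.4145/1.722 = 0.2407 m.
From Manning's equation, S = [nQ / (1 A R^(2/3))]² = [0.015 × 0.319 / (1 × 0.4145 × 0.2407^(2/3))]² = 0.00089.

S = 0.00089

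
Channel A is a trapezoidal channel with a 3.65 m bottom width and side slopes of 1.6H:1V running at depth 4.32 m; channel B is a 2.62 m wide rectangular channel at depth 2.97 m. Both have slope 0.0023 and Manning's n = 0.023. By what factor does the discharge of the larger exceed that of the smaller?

10.8

Channel A: With bottom width b = 3.65 m and side slope z = 1.6: A = (b + zy)y = (3.65 + 1.6×4.32)×4.32 = 45.63 m²; P = b + 2y√(1+z²) = 3.65 + 2×4.32×1.887 = 19.95 m. Hydraulic radius R = A/P = 45.63/19.95 = 2.287 m. Q_A = (1/0.023)·45.63·2.287^(2/3)·√0.0023 = 165.1 m³/s.
Channel B: Flow area A = b·y = 2.62 × 2.97 = 7.781 m². Wetted perimeter P = b + 2y = 2.62 + 2×2.97 = 8.56 m. Hydraulic radius R = A/P = 7.781/8.56 = 0.909 m. Q_B = (1/0.023)·7.781·0.909^(2/3)·√0.0023 = 15.23 m³/s.
The larger discharge is 165.1 m³/s and the smaller is 15.23 m³/s; the ratio is 10.8.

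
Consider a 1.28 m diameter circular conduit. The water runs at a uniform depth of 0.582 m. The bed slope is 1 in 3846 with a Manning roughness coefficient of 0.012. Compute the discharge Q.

For a circular section of diameter D = 1.28 m at depth y = 0.582 m, the central angle is θ = 2 arccos(1 − 2y/D) = 2.96 rad. Then A = (D²/8)(θ − sin θ) = 0.5693 m² and P = Dθ/2 = 1.894 m.
Hydraulic radius R = A/P = 0.5693/1.894 = 0.3005 m.
Manning's equation: Q = (1/n) A R^(2/3) S^(1/2) = (1/0.012) × 0.5693 × 0.3005^(2/3) × 0.00026^(1/2) = 0.343 m³/s.

Q = 0.343 m³/s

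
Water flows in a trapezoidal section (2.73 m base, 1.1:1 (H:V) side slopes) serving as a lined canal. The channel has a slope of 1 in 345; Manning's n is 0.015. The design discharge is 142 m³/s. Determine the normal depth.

y_n = 3.79 m

Manning's equation rearranged: A R^(2/3) = nQ / (1·√S) = 0.015 × 142 / (√0.002899) = 39.56.
Try y = 2.83 m: A R^(2/3) = 21.51 — low.
Try y = 4.41 m: A R^(2/3) = 55.01 — high.
Try y = 3.79 m: A R^(2/3) = 39.66 — ≈ 39.56.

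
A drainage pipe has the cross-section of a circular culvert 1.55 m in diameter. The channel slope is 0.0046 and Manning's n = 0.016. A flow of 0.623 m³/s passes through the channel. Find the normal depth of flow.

Manning's equation rearranged: A R^(2/3) = nQ / (1·√S) = 0.016 × 0.623 / (√0.0046) = 0.147.
Try y = 0.443 m: A R^(2/3) = 0.1788 — too large.
Try y = 0.338 m: A R^(2/3) = 0.1046 — too small.
Try y = 0.401 m: A R^(2/3) = 0.147 — close enough.

y_n = 0.401 m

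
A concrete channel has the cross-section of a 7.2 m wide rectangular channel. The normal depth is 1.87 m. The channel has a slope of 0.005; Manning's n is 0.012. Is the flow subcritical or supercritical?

supercritical

Flow area A = b·y = 7.2 × 1.87 = 13.46 m². Wetted perimeter P = b + 2y = 7.2 + 2×1.87 = 10.94 m.
Hydraulic radius R = A/P = 13.46/10.94 = 1.231 m.
V = (1/n) R^(2/3) √S = (1/0.012) × 1.231^(2/3) × √0.005 = 6.767 m/s. Hydraulic depth D_h = A/T = 13.46/7.2 = 1.87 m.
Froude number Fr = V/√(g·D_h) = 6.767/√(9.81×1.87) = 1.58, which is greater than 1, so the flow is supercritical.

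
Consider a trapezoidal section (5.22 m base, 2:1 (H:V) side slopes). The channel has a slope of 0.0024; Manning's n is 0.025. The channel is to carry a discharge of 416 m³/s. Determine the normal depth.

y_n = 5.84 m

Manning's equation rearranged: A R^(2/3) = nQ / (1·√S) = 0.025 × 416 / (√0.0024) = 212.3.
At y = 4.1 m: A R^(2/3) = 96.86 — short.
At y = 6.75 m: A R^(2/3) = 295.1 — over.
At y = 5.84 m: A R^(2/3) = 212.1 — close enough.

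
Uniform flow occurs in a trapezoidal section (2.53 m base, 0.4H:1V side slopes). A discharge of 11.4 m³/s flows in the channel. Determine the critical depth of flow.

y_c = 1.19 m

At critical depth, Q² T / (g A³) = 1, i.e. A³/T = Q²/g = 11.4²/9.81 = 13.25.
At y = 1.49 m: A³/T = 27.15 — high.
At y = 0.907 m: A³/T = 5.548 — low.
At y = 1.19 m: A³/T = 13.15 — matches.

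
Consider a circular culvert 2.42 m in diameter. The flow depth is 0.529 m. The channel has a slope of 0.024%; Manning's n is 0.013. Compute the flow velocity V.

V = 0.553 m/s

For a circular section of diameter D = 2.42 m at depth y = 0.529 m, the central angle is θ = 2 arccos(1 − 2y/D) = 1.946 rad. Then A = (D²/8)(θ − sin θ) = 0.7435 m² and P = Dθ/2 = 2.355 m.
Hydraulic radius R = A/P = 0.7435/2.355 = 0.3157 m.
From Manning's equation, V = (1/n) R^(2/3) S^(1/2) = (1/0.013) × 0.3157^(2/3) × 0.00024^(1/2) = 0.553 m/s.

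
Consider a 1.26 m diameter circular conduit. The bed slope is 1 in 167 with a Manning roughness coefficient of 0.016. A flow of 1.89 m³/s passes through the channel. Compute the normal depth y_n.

y_n = 0.76 m

Manning's equation rearranged: A R^(2/3) = nQ / (1·√S) = 0.016 × 1.89 / (√0.005988) = 0.3908.
Trying y = 0.903 m: A R^(2/3) = 0.4981 — too large.
Trying y = 0.76 m: A R^(2/3) = 0.391 — close enough.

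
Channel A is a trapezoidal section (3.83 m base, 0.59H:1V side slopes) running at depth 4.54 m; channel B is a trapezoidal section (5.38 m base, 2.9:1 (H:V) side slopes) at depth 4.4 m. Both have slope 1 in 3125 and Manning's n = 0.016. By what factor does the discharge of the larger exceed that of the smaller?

3.05

Channel A: With bottom width b = 3.83 m and side slope z = 0.59: A = (b + zy)y = (3.83 + 0.59×4.54)×4.54 = 29.55 m²; P = b + 2y√(1+z²) = 3.83 + 2×4.54×1.161 = 14.37 m. Hydraulic radius R = A/P = 29.55/14.37 = 2.056 m. Q_A = (1/0.016)·29.55·2.056^(2/3)·√0.00032 = 53.42 m³/s.
Channel B: With bottom width b = 5.38 m and side slope z = 2.9: A = (b + zy)y = (5.38 + 2.9×4.4)×4.4 = 79.82 m²; P = b + 2y√(1+z²) = 5.38 + 2×4.4×3.068 = 32.37 m. Hydraulic radius R = A/P = 79.82/32.37 = 2.465 m. Q_B = (1/0.016)·79.82·2.465^(2/3)·√0.00032 = 162.9 m³/s.
The larger discharge is 162.9 m³/s and the smaller is 53.42 m³/s; the ratio is 3.05.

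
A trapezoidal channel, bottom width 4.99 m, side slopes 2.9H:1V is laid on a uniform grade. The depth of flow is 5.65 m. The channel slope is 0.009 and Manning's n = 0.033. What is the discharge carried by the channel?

With bottom width b = 4.99 m and side slope z = 2.9: A = (b + zy)y = (4.99 + 2.9×5.65)×5.65 = 120.8 m²; P = b + 2y√(1+z²) = 4.99 + 2×5.65×3.068 = 39.65 m.
Hydraulic radius R = A/P = 120.8/39.65 = 3.046 m.
Manning's equation: Q = (1/n) A R^(2/3) S^(1/2) = (1/0.033) × 120.8 × 3.046^(2/3) × 0.009^(1/2) = 729 m³/s.

Q = 729 m³/s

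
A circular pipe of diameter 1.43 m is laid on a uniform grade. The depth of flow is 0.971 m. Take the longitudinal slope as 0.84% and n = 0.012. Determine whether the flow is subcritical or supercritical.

For a circular section of diameter D = 1.43 m at depth y = 0.971 m, the central angle is θ = 2 arccos(1 − 2y/D) = 3.874 rad. Then A = (D²/8)(θ − sin θ) = 1.161 m² and P = Dθ/2 = 2.77 m.
Hydraulic radius R = A/P = 1.161/2.77 = 0.4192 m.
V = (1/n) R^(2/3) √S = (1/0.012) × 0.4192^(2/3) × √0.0084 = 4.278 m/s. Hydraulic depth D_h = A/T = 1.161/1.335 = 0.8696 m.
Froude number Fr = V/√(g·D_h) = 4.278/√(9.81×0.8696) = 1.46, which is greater than 1, so the flow is supercritical.

supercritical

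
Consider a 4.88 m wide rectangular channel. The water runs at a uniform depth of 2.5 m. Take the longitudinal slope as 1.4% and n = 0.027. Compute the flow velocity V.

V = 5.04 m/s

Flow area A = b·y = 4.88 × 2.5 = 12.2 m². Wetted perimeter P = b + 2y = 4.88 + 2×2.5 = 9.88 m.
Hydraulic radius R = A/P = 12.2/9.88 = 1.235 m.
From Manning's equation, V = (1/n) R^(2/3) S^(1/2) = (1/0.027) × 1.235^(2/3) × 0.014^(1/2) = 5.04 m/s.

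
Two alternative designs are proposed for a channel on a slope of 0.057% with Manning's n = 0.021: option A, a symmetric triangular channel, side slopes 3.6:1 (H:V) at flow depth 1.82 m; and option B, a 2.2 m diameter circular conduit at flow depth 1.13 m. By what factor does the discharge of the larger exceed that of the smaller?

Channel A: For a triangular section with side slope z = 3.6: A = zy² = 3.6×1.82² = 11.92 m²; P = 2y√(1+z²) = 2×1.82×3.736 = 13.6 m. Hydraulic radius R = A/P = 11.92/13.6 = 0.8768 m. Q_A = (1/0.021)·11.92·0.8768^(2/3)·√0.00057 = 12.42 m³/s.
Channel B: For a circular section of diameter D = 2.2 m at depth y = 1.13 m, the central angle is θ = 2 arccos(1 − 2y/D) = 3.196 rad. Then A = (D²/8)(θ − sin θ) = 1.967 m² and P = Dθ/2 = 3.516 m. Hydraulic radius R = A/P = 1.967/3.516 = 0.5594 m. Q_B = (1/0.021)·1.967·0.5594^(2/3)·√0.00057 = 1.518 m³/s.
The larger discharge is 12.42 m³/s and the smaller is 1.518 m³/s; the ratio is 8.18.

8.18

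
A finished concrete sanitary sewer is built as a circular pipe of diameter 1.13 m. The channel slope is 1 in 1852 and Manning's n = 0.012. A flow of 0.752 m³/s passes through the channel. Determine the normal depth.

Manning's equation rearranged: A R^(2/3) = nQ / (1·√S) = 0.012 × 0.752 / (√0.00054) = 0.3883.
At y = 1.04 m: A R^(2/3) = 0.4635 — over.
At y = 0.611 m: A R^(2/3) = 0.246 — short.
At y = 0.838 m: A R^(2/3) = 0.3885 — ≈ 0.3883.

y_n = 0.838 m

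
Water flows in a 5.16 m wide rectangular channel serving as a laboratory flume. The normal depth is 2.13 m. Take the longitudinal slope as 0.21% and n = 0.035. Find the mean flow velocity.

V = 1.45 m/s

Flow area A = b·y = 5.16 × 2.13 = 10.99 m². Wetted perimeter P = b + 2y = 5.16 + 2×2.13 = 9.42 m.
Hydraulic radius R = A/P = 10.99/9.42 = 1.167 m.
From Manning's equation, V = (1/n) R^(2/3) S^(1/2) = (1/0.035) × 1.167^(2/3) × 0.0021^(1/2) = 1.45 m/s.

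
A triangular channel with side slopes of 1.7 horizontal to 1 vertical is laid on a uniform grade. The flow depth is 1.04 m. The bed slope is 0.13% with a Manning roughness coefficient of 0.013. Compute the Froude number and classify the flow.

subcritical

For a triangular section with side slope z = 1.7: A = zy² = 1.7×1.04² = 1.839 m²; P = 2y√(1+z²) = 2×1.04×1.972 = 4.102 m.
Hydraulic radius R = A/P = 1.839/4.102 = 0.4482 m.
V = (1/n) R^(2/3) √S = (1/0.013) × 0.4482^(2/3) × √0.0013 = 1.624 m/s. Hydraulic depth D_h = A/T = 1.839/3.536 = 0.52 m.
Froude number Fr = V/√(g·D_h) = 1.624/√(9.81×0.52) = 0.719, which is less than 1, so the flow is subcritical.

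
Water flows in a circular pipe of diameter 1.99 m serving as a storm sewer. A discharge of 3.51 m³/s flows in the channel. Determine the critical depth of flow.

y_c = 0.894 m

At critical depth, Q² T / (g A³) = 1, i.e. A³/T = Q²/g = 3.51²/9.81 = 1.256.
At y = 1.08 m: A³/T = 2.585 — high.
At y = 0.784 m: A³/T = 0.7586 — low.
At y = 0.894 m: A³/T = 1.255 — matches.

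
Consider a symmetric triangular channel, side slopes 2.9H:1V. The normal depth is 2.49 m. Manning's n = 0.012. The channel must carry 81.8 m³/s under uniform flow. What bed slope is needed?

S = 0.0024

For a triangular section with side slope z = 2.9: A = zy² = 2.9×2.49² = 17.98 m²; P = 2y√(1+z²) = 2×2.49×3.068 = 15.28 m.
Hydraulic radius R = A/P = 17.98/15.28 = 1.177 m.
From Manning's equation, S = [nQ / (1 A R^(2/3))]² = [0.012 × 81.8 / (1 × 17.98 × 1.177^(2/3))]² = 0.0024.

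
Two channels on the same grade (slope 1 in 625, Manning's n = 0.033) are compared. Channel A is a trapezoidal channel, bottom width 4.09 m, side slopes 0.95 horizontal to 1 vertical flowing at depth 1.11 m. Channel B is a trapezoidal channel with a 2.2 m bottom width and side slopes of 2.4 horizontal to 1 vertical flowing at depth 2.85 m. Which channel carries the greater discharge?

channel B

Channel A: With bottom width b = 4.09 m and side slope z = 0.95: A = (b + zy)y = (4.09 + 0.95×1.11)×1.11 = 5.71 m²; P = b + 2y√(1+z²) = 4.09 + 2×1.11×1.379 = 7.152 m. Hydraulic radius R = A/P = 5.71/7.152 = 0.7984 m. Q_A = (1/0.033)·5.71·0.7984^(2/3)·√0.0016 = 5.957 m³/s.
Channel B: With bottom width b = 2.2 m and side slope z = 2.4: A = (b + zy)y = (2.2 + 2.4×2.85)×2.85 = 25.76 m²; P = b + 2y√(1+z²) = 2.2 + 2×2.85×2.6 = 17.02 m. Hydraulic radius R = A/P = 25.76/17.02 = 1.514 m. Q_B = (1/0.033)·25.76·1.514^(2/3)·√0.0016 = 41.17 m³/s.
Q_A = 5.957 m³/s vs Q_B = 41.17 m³/s, so channel B carries more.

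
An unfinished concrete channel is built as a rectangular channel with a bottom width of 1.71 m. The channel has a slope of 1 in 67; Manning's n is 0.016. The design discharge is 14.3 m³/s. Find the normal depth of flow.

Manning's equation rearranged: A R^(2/3) = nQ / (1·√S) = 0.016 × 14.3 / (√0.01493) = 1.873.
Trying y = 1.38 m: A R^(2/3) = 1.541 — too small.
Trying y = 2.01 m: A R^(2/3) = 2.445 — too large.
Trying y = 1.61 m: A R^(2/3) = 1.867 — ≈ 1.873.

y_n = 1.61 m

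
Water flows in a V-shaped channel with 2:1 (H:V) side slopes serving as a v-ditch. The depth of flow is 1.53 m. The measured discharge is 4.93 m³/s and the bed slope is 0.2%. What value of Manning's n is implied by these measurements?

For a triangular section with side slope z = 2: A = zy² = 2×1.53² = 4.682 m²; P = 2y√(1+z²) = 2×1.53×2.236 = 6.842 m.
Hydraulic radius R = A/P = 4.682/6.842 = 0.6842 m.
Rearranging Manning's equation: n = (1/Q) A R^(2/3) S^(1/2) = (1/4.93) × 4.682 × 0.6842^(2/3) × √0.002 = 0.033.

n = 0.033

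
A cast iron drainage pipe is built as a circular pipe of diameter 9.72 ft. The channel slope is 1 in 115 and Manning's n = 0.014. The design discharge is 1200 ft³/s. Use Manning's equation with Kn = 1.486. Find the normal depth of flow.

Manning's equation rearranged: A R^(2/3) = nQ / (1.486·√S) = 0.014 × 1200 / (1.486 × √0.008696) = 121.2.
Trying y = 6.24 ft: A R^(2/3) = 99.65 — too small.
Trying y = 7.24 ft: A R^(2/3) = 121.3 — close enough.

y_n = 7.24 ft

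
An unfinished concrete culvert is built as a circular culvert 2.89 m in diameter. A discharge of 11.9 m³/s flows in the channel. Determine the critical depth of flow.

y_c = 1.51 m

At critical depth, Q² T / (g A³) = 1, i.e. A³/T = Q²/g = 11.9²/9.81 = 14.44.
At y = 1.09 m: A³/T = 4.144 — too small.
At y = 1.65 m: A³/T = 20.27 — too large.
At y = 1.51 m: A³/T = 14.44 — matches.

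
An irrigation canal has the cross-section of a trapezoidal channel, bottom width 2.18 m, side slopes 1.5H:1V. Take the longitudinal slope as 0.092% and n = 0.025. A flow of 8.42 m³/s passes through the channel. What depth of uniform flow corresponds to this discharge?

y_n = 1.6 m

Manning's equation rearranged: A R^(2/3) = nQ / (1·√S) = 0.025 × 8.42 / (√0.00092) = 6.94.
Try y = 1.27 m: A R^(2/3) = 4.349 — low.
Try y = 1.6 m: A R^(2/3) = 6.941 — close enough.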